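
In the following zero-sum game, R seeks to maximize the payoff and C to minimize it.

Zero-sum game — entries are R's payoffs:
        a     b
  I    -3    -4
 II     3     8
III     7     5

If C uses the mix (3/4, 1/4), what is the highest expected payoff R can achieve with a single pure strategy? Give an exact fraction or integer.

I: (-3)·(3/4) + (-4)·(1/4) = -13/4.
II: (3)·(3/4) + (8)·(1/4) = 17/4.
III: (7)·(3/4) + (5)·(1/4) = 13/2.
The best pure response is III with expected payoff 13/2.

13/2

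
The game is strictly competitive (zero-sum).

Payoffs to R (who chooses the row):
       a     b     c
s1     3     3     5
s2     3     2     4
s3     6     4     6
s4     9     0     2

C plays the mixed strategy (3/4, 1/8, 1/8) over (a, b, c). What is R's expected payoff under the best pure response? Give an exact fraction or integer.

s1: (3)·(3/4) + (3)·(1/8) + (5)·(1/8) = 13/4.
s2: (3)·(3/4) + (2)·(1/8) + (4)·(1/8) = 3.
s3: (6)·(3/4) + (4)·(1/8) + (6)·(1/8) = 23/4.
s4: (9)·(3/4) + (0)·(1/8) + (2)·(1/8) = 7.
The best pure response is s4 with expected payoff 7.

7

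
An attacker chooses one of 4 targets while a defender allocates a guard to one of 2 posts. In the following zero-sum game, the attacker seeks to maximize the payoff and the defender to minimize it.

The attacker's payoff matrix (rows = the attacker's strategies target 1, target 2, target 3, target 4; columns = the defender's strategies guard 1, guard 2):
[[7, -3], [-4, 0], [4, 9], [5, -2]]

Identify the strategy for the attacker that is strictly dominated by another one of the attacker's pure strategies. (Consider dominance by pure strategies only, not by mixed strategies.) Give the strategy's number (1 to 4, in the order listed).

Compare target 2 with target 3: 4 > -4, 9 > 0.
So target 3 strictly dominates target 2 for the attacker; target 2 is strictly dominated.

2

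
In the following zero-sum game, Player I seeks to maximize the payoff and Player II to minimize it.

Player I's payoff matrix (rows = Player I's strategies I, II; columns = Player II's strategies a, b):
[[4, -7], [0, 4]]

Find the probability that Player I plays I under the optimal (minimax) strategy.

4/15

Row minima are -7 and 0, so Player I's maximin is 0; column maxima are 4 and 4, so Player II's minimax is 4. These differ, so the equilibrium is in mixed strategies.
Let Player I play I with probability p. Player II is indifferent when 4p = −7p + 4(1−p), giving p = 4/15.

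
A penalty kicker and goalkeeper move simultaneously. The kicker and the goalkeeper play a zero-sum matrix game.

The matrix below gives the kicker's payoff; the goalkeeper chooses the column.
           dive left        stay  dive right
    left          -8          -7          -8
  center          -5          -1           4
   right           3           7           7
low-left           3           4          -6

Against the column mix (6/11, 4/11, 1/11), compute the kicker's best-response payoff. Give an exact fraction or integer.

left: (-8)·(6/11) + (-7)·(4/11) + (-8)·(1/11) = -84/11.
center: (-5)·(6/11) + (-1)·(4/11) + (4)·(1/11) = -30/11.
right: (3)·(6/11) + (7)·(4/11) + (7)·(1/11) = 53/11.
low-left: (3)·(6/11) + (4)·(4/11) + (-6)·(1/11) = 28/11.
The best pure response is right with expected payoff 53/11.

53/11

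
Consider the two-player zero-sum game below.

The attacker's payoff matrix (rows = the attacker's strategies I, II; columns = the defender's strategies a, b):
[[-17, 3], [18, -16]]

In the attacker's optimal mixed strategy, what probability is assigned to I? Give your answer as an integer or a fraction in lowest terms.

17/27

Row minima are -17 and -16, so the attacker's maximin is -16; column maxima are 18 and 3, so the defender's minimax is 3. These differ, so the equilibrium is in mixed strategies.
Let the attacker play I with probability p. The defender is indifferent when −17p + 18(1−p) = 3p − 16(1−p), giving p = 17/27.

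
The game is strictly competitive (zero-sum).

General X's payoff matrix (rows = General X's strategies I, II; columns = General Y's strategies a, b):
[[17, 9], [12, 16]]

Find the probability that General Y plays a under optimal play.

7/12

Row minima are 9 and 12, so General X's maximin is 12; column maxima are 17 and 16, so General Y's minimax is 16. These differ, so the equilibrium is in mixed strategies.
Let General Y play a with probability q. General X is indifferent when 17q + 9(1−q) = 12q + 16(1−q), giving q = 7/12.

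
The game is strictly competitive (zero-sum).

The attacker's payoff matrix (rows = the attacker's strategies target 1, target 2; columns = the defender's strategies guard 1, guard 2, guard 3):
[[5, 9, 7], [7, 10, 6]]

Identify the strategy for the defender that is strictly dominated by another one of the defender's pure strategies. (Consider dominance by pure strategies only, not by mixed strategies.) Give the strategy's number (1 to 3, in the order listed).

The defender prefers columns that give the attacker less. Compare guard 2 with guard 1: 5 < 9, 7 < 10.
So guard 1 strictly dominates guard 2 for the defender; guard 2 is strictly dominated.

2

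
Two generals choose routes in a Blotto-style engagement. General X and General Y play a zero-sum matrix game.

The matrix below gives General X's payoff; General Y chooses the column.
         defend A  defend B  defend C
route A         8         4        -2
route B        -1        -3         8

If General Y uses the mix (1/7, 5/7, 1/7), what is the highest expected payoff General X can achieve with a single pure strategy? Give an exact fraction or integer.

route A: (8)·(1/7) + (4)·(5/7) + (-2)·(1/7) = 26/7.
route B: (-1)·(1/7) + (-3)·(5/7) + (8)·(1/7) = -8/7.
The best pure response is route A with expected payoff 26/7.

26/7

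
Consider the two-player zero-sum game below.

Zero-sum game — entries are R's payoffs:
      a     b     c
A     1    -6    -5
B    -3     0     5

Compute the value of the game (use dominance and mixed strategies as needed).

-9/5

Column c is strictly dominated by b for C (it gives R more in every row).
The remaining 2×2 game on (A, B) × (a, b) has no saddle point. Let R play A with probability p; indifference gives p − 3(1−p) = −6p, so p = 3/10.
Similarly C's optimal q on a is 3/5, and the value is 1·(3/5) + (-6)·(2/5) = -9/5.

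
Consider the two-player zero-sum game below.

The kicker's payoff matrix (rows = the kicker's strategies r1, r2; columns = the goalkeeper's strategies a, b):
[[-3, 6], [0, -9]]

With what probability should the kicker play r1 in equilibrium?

Row minima are -3 and -9, so the kicker's maximin is -3; column maxima are 0 and 6, so the goalkeeper's minimax is 0. These differ, so the equilibrium is in mixed strategies.
Let the kicker play r1 with probability p. The goalkeeper is indifferent when −3p = 6p − 9(1−p), giving p = 1/2.

1/2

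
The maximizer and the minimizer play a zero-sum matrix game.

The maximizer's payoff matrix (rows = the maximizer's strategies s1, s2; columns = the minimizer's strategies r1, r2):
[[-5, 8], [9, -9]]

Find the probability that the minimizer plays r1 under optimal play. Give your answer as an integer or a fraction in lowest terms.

Row minima are -5 and -9, so the maximizer's maximin is -5; column maxima are 9 and 8, so the minimizer's minimax is 8. These differ, so the equilibrium is in mixed strategies.
Let the minimizer play r1 with probability q. The maximizer is indifferent when −5q + 8(1−q) = 9q − 9(1−q), giving q = 17/31.

17/31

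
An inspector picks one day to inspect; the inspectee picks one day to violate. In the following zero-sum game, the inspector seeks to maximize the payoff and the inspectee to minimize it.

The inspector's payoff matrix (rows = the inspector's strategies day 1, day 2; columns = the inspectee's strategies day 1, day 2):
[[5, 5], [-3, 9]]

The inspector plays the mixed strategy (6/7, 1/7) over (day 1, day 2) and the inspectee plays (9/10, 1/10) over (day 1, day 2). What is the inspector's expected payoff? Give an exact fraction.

141/35

Against (9/10, 1/10), each row's expected payoff is day 1: 5; day 2: -9/5.
Taking the (6/7, 1/7)-weighted average: (6/7)·(5) + (1/7)·(-9/5) = 141/35.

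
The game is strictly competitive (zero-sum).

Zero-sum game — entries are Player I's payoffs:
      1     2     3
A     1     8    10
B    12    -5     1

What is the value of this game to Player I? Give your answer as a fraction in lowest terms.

Column 3 is strictly dominated by 2 for Player II (it gives Player I more in every row).
The remaining 2×2 game on (A, B) × (1, 2) has no saddle point. Let Player I play A with probability p; indifference gives p + 12(1−p) = 8p − 5(1−p), so p = 17/24.
Similarly Player II's optimal q on 1 is 13/24, and the value is 1·(13/24) + (8)·(11/24) = 101/24.

101/24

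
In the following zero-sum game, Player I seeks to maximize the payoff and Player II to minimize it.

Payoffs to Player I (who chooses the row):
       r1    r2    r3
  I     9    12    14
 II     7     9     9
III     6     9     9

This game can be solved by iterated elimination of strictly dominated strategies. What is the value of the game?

9

Row III is strictly dominated by row I (9>6, 12>9, 14>9); eliminate III.
Row II is strictly dominated by row I (9>7, 12>9, 14>9); eliminate II.
Column r3 is strictly dominated by r1 for Player II (9<14); eliminate r3.
Column r2 is strictly dominated by r1 for Player II (9<12); eliminate r2.
Only (I, r1) remains, with payoff 9.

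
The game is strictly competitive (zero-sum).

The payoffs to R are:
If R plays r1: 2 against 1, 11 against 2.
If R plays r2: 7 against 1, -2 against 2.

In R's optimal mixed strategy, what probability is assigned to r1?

1/2

Row minima are 2 and -2, so R's maximin is 2; column maxima are 7 and 11, so C's minimax is 7. These differ, so the equilibrium is in mixed strategies.
Let R play r1 with probability p. C is indifferent when 2p + 7(1−p) = 11p − 2(1−p), giving p = 1/2.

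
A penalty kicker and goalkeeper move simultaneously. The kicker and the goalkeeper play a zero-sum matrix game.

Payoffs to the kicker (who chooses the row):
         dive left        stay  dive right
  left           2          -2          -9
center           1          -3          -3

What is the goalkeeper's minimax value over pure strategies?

-3

The worst case (largest entry) in each column is dive left: 2, stay: -2, dive right: -3.
The best (smallest) of these is -3.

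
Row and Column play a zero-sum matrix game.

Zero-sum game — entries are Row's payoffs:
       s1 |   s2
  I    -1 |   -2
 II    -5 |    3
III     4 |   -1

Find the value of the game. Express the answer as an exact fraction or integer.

7/13

Row I is strictly dominated by row III, so Row never plays it.
The remaining 2×2 game on (II, III) × (s1, s2) has no saddle point. Let Row play II with probability p; indifference gives −5p + 4(1−p) = 3p − (1−p), so p = 5/13.
Similarly Column's optimal q on s1 is 4/13, and the value is -5·(4/13) + (3)·(9/13) = 7/13.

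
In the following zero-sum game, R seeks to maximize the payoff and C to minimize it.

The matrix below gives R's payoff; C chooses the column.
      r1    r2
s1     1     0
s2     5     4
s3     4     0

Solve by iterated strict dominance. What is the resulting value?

Column r1 is strictly dominated by r2 for C (0<1, 4<5, 0<4); eliminate r1.
Row s3 is strictly dominated by row s2 (4>0); eliminate s3.
Row s1 is strictly dominated by row s2 (4>0); eliminate s1.
Only (s2, r2) remains, with payoff 4.

4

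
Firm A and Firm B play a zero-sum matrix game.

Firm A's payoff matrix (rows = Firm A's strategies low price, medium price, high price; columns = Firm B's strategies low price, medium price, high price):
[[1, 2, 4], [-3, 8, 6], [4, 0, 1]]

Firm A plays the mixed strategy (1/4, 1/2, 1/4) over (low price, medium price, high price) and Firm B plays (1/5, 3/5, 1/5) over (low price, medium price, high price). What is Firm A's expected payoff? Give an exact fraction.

Against (1/5, 3/5, 1/5), each row's expected payoff is low price: 11/5; medium price: 27/5; high price: 1.
Taking the (1/4, 1/2, 1/4)-weighted average: (1/4)·(11/5) + (1/2)·(27/5) + (1/4)·(1) = 7/2.

7/2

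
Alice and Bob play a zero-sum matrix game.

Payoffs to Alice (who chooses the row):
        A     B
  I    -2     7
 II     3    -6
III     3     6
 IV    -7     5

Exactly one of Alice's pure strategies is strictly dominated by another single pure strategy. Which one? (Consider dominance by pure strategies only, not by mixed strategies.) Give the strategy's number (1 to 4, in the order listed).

4

Compare IV with I: -2 > -7, 7 > 5.
So I strictly dominates IV for Alice; IV is strictly dominated.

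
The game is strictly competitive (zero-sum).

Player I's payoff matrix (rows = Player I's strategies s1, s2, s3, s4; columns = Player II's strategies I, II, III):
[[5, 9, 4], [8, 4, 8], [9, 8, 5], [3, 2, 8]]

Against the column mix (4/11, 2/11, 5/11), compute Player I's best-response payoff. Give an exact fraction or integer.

s1: (5)·(4/11) + (9)·(2/11) + (4)·(5/11) = 58/11.
s2: (8)·(4/11) + (4)·(2/11) + (8)·(5/11) = 80/11.
s3: (9)·(4/11) + (8)·(2/11) + (5)·(5/11) = 7.
s4: (3)·(4/11) + (2)·(2/11) + (8)·(5/11) = 56/11.
The best pure response is s2 with expected payoff 80/11.

80/11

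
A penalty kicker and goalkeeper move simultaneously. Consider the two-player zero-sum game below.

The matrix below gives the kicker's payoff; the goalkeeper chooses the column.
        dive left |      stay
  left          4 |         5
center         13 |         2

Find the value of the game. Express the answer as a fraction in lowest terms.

19/4

Row minima are 4 and 2, so the kicker's maximin is 4; column maxima are 13 and 5, so the goalkeeper's minimax is 5. These differ, so the equilibrium is in mixed strategies.
Let the kicker play left with probability p. The goalkeeper is indifferent when 4p + 13(1−p) = 5p + 2(1−p), giving p = 11/12.
Let the goalkeeper play dive left with probability q. The kicker is indifferent when 4q + 5(1−q) = 13q + 2(1−q), giving q = 1/4.
The value is 4·(1/4) + (5)·(3/4) = 19/4.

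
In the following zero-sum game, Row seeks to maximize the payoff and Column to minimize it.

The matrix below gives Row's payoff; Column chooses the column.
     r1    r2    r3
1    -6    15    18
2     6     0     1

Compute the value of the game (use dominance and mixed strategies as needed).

10/3

Column r3 is strictly dominated by r2 for Column (it gives Row more in every row).
The remaining 2×2 game on (1, 2) × (r1, r2) has no saddle point. Let Row play 1 with probability p; indifference gives −6p + 6(1−p) = 15p, so p = 2/9.
Similarly Column's optimal q on r1 is 5/9, and the value is -6·(5/9) + (15)·(4/9) = 10/3.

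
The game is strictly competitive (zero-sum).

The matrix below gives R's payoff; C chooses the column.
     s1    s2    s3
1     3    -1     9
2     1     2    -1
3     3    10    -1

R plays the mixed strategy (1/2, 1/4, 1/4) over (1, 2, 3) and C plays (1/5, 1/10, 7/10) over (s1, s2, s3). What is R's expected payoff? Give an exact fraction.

Against (1/5, 1/10, 7/10), each row's expected payoff is 1: 34/5; 2: -3/10; 3: 9/10.
Taking the (1/2, 1/4, 1/4)-weighted average: (1/2)·(34/5) + (1/4)·(-3/10) + (1/4)·(9/10) = 71/20.

71/20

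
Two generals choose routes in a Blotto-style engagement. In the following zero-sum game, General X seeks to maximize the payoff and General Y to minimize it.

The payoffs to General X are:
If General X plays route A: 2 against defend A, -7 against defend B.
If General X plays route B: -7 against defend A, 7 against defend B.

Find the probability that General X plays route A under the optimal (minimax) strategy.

Row minima are -7 and -7, so General X's maximin is -7; column maxima are 2 and 7, so General Y's minimax is 2. These differ, so the equilibrium is in mixed strategies.
Let General X play route A with probability p. General Y is indifferent when 2p − 7(1−p) = −7p + 7(1−p), giving p = 14/23.

14/23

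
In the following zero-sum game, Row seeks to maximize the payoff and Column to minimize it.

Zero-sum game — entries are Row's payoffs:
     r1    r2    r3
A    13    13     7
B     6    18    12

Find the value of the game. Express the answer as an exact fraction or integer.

Column r2 is strictly dominated by r3 for Column (it gives Row more in every row).
The remaining 2×2 game on (A, B) × (r1, r3) has no saddle point. Let Row play A with probability p; indifference gives 13p + 6(1−p) = 7p + 12(1−p), so p = 1/2.
Similarly Column's optimal q on r1 is 5/12, and the value is 13·(5/12) + (7)·(7/12) = 19/2.

19/2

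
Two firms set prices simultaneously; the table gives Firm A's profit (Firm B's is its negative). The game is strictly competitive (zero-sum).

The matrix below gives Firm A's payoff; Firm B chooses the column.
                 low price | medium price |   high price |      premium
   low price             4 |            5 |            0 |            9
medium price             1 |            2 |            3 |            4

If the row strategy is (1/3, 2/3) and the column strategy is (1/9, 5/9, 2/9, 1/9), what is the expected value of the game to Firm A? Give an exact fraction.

Against (1/9, 5/9, 2/9, 1/9), each row's expected payoff is low price: 38/9; medium price: 7/3.
Taking the (1/3, 2/3)-weighted average: (1/3)·(38/9) + (2/3)·(7/3) = 80/27.

80/27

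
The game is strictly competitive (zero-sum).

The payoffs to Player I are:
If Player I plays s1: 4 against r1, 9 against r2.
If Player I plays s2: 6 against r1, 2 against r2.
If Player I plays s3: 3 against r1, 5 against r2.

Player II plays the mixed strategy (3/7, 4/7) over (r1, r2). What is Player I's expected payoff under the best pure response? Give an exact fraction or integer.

s1: (4)·(3/7) + (9)·(4/7) = 48/7.
s2: (6)·(3/7) + (2)·(4/7) = 26/7.
s3: (3)·(3/7) + (5)·(4/7) = 29/7.
The best pure response is s1 with expected payoff 48/7.

48/7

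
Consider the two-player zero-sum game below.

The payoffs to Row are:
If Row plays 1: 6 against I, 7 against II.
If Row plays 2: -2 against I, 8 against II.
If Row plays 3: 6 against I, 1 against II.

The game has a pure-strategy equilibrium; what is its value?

Row minima: 6, -2, 1 → Row's maximin is 6.
Column maxima: 6, 8 → Column's minimax is 6.
They coincide at (1, I), so the value is 6.

6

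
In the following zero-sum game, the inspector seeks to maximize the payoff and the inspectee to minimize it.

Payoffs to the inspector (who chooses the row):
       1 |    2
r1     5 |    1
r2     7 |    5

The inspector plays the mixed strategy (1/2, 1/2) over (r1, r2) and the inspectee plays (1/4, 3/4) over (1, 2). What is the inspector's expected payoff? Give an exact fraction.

15/4

Against (1/4, 3/4), each row's expected payoff is r1: 2; r2: 11/2.
Taking the (1/2, 1/2)-weighted average: (1/2)·(2) + (1/2)·(11/2) = 15/4.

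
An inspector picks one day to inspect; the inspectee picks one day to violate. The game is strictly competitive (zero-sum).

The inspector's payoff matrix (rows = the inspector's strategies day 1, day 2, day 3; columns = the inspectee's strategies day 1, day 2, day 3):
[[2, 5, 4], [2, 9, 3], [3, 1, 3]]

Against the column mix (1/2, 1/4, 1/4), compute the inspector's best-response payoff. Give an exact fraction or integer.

day 1: (2)·(1/2) + (5)·(1/4) + (4)·(1/4) = 13/4.
day 2: (2)·(1/2) + (9)·(1/4) + (3)·(1/4) = 4.
day 3: (3)·(1/2) + (1)·(1/4) + (3)·(1/4) = 5/2.
The best pure response is day 2 with expected payoff 4.

4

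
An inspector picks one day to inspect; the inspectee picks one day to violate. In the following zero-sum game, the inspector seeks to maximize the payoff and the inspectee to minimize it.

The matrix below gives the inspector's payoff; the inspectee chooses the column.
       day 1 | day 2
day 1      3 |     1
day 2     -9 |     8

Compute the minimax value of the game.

Row minima are 1 and -9, so the inspector's maximin is 1; column maxima are 3 and 8, so the inspectee's minimax is 3. These differ, so the equilibrium is in mixed strategies.
Let the inspector play day 1 with probability p. The inspectee is indifferent when 3p − 9(1−p) = p + 8(1−p), giving p = 17/19.
Let the inspectee play day 1 with probability q. The inspector is indifferent when 3q + (1−q) = −9q + 8(1−q), giving q = 7/19.
The value is 3·(7/19) + (1)·(12/19) = 33/19.

33/19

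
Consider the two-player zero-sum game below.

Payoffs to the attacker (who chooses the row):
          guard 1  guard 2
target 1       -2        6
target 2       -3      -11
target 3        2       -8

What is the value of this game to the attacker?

Row target 2 is strictly dominated by row target 3, so the attacker never plays it.
The remaining 2×2 game on (target 1, target 3) × (guard 1, guard 2) has no saddle point. Let the attacker play target 1 with probability p; indifference gives −2p + 2(1−p) = 6p − 8(1−p), so p = 5/9.
Similarly the defender's optimal q on guard 1 is 7/9, and the value is -2·(7/9) + (6)·(2/9) = -2/9.

-2/9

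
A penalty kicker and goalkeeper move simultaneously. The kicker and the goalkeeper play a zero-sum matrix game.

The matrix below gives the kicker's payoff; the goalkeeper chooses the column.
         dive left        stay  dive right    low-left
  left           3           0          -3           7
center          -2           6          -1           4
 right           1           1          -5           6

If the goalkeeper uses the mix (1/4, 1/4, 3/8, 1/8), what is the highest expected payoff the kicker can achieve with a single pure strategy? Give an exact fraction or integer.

left: (3)·(1/4) + (0)·(1/4) + (-3)·(3/8) + (7)·(1/8) = 1/2.
center: (-2)·(1/4) + (6)·(1/4) + (-1)·(3/8) + (4)·(1/8) = 9/8.
right: (1)·(1/4) + (1)·(1/4) + (-5)·(3/8) + (6)·(1/8) = -5/8.
The best pure response is center with expected payoff 9/8.

9/8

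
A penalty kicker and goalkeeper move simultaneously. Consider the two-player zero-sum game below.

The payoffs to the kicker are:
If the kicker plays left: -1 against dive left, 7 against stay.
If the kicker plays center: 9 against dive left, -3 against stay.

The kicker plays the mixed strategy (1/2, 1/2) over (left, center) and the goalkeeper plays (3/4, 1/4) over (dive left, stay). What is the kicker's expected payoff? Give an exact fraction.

7/2

Against (3/4, 1/4), each row's expected payoff is left: 1; center: 6.
Taking the (1/2, 1/2)-weighted average: (1/2)·(1) + (1/2)·(6) = 7/2.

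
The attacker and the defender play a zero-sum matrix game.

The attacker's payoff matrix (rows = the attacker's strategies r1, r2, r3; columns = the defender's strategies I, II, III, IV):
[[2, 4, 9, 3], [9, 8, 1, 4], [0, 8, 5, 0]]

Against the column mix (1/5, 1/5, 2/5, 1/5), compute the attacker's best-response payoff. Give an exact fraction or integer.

27/5

r1: (2)·(1/5) + (4)·(1/5) + (9)·(2/5) + (3)·(1/5) = 27/5.
r2: (9)·(1/5) + (8)·(1/5) + (1)·(2/5) + (4)·(1/5) = 23/5.
r3: (0)·(1/5) + (8)·(1/5) + (5)·(2/5) + (0)·(1/5) = 18/5.
The best pure response is r1 with expected payoff 27/5.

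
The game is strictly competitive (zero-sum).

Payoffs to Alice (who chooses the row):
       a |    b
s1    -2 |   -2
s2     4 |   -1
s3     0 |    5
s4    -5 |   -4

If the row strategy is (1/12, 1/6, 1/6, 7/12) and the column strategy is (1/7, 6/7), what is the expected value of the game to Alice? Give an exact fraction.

Against (1/7, 6/7), each row's expected payoff is s1: -2; s2: -2/7; s3: 30/7; s4: -29/7.
Taking the (1/12, 1/6, 1/6, 7/12)-weighted average: (1/12)·(-2) + (1/6)·(-2/7) + (1/6)·(30/7) + (7/12)·(-29/7) = -23/12.

-23/12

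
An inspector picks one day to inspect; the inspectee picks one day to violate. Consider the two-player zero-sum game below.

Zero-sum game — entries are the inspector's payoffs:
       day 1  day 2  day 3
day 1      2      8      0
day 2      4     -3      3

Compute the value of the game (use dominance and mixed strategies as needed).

12/7

Column day 1 is strictly dominated by day 3 for the inspectee (it gives the inspector more in every row).
The remaining 2×2 game on (day 1, day 2) × (day 2, day 3) has no saddle point. Let the inspector play day 1 with probability p; indifference gives 8p − 3(1−p) = 3(1−p), so p = 3/7.
Similarly the inspectee's optimal q on day 2 is 3/14, and the value is 8·(3/14) + (0)·(11/14) = 12/7.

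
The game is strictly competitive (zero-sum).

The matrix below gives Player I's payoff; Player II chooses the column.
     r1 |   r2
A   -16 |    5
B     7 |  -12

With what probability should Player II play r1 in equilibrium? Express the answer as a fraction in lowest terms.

17/40

Row minima are -16 and -12, so Player I's maximin is -12; column maxima are 7 and 5, so Player II's minimax is 5. These differ, so the equilibrium is in mixed strategies.
Let Player II play r1 with probability q. Player I is indifferent when −16q + 5(1−q) = 7q − 12(1−q), giving q = 17/40.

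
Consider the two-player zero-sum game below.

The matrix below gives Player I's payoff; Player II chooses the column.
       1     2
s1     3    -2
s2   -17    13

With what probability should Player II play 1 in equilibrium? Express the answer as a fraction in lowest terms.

3/7

Row minima are -2 and -17, so Player I's maximin is -2; column maxima are 3 and 13, so Player II's minimax is 3. These differ, so the equilibrium is in mixed strategies.
Let Player II play 1 with probability q. Player I is indifferent when 3q − 2(1−q) = −17q + 13(1−q), giving q = 3/7.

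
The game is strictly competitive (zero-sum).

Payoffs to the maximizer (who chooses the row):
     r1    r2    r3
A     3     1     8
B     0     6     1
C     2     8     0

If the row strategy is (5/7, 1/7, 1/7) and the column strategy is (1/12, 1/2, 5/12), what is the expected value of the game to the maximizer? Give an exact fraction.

Against (1/12, 1/2, 5/12), each row's expected payoff is A: 49/12; B: 41/12; C: 25/6.
Taking the (5/7, 1/7, 1/7)-weighted average: (5/7)·(49/12) + (1/7)·(41/12) + (1/7)·(25/6) = 4.

4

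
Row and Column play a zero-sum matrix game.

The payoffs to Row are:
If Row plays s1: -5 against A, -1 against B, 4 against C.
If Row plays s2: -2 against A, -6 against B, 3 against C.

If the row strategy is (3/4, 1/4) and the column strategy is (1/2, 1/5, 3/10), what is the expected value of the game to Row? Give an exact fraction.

-29/20

Against (1/2, 1/5, 3/10), each row's expected payoff is s1: -3/2; s2: -13/10.
Taking the (3/4, 1/4)-weighted average: (3/4)·(-3/2) + (1/4)·(-13/10) = -29/20.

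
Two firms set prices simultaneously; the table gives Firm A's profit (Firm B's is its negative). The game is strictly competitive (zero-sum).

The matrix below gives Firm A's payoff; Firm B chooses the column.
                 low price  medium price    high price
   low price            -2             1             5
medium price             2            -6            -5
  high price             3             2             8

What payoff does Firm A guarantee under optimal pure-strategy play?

Row minima: -2, -6, 2 → Firm A's maximin is 2.
Column maxima: 3, 2, 8 → Firm B's minimax is 2.
They coincide at (high price, medium price), so the value is 2.

2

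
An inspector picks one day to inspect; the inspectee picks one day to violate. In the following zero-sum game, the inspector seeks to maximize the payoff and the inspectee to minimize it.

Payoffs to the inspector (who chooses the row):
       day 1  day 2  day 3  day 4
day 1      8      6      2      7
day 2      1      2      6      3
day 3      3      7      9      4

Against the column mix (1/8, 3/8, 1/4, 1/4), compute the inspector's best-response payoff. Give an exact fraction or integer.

25/4

day 1: (8)·(1/8) + (6)·(3/8) + (2)·(1/4) + (7)·(1/4) = 11/2.
day 2: (1)·(1/8) + (2)·(3/8) + (6)·(1/4) + (3)·(1/4) = 25/8.
day 3: (3)·(1/8) + (7)·(3/8) + (9)·(1/4) + (4)·(1/4) = 25/4.
The best pure response is day 3 with expected payoff 25/4.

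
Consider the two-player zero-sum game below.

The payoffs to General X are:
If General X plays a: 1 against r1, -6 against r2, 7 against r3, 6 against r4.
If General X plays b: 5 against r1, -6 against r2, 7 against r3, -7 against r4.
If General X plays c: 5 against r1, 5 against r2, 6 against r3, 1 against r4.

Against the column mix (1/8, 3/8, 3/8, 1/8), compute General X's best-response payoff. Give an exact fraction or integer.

a: (1)·(1/8) + (-6)·(3/8) + (7)·(3/8) + (6)·(1/8) = 5/4.
b: (5)·(1/8) + (-6)·(3/8) + (7)·(3/8) + (-7)·(1/8) = 1/8.
c: (5)·(1/8) + (5)·(3/8) + (6)·(3/8) + (1)·(1/8) = 39/8.
The best pure response is c with expected payoff 39/8.

39/8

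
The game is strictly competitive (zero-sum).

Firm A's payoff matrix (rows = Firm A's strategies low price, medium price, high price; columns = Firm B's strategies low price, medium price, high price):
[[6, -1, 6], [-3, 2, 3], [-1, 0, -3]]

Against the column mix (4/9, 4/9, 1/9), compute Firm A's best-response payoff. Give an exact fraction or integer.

low price: (6)·(4/9) + (-1)·(4/9) + (6)·(1/9) = 26/9.
medium price: (-3)·(4/9) + (2)·(4/9) + (3)·(1/9) = -1/9.
high price: (-1)·(4/9) + (0)·(4/9) + (-3)·(1/9) = -7/9.
The best pure response is low price with expected payoff 26/9.

26/9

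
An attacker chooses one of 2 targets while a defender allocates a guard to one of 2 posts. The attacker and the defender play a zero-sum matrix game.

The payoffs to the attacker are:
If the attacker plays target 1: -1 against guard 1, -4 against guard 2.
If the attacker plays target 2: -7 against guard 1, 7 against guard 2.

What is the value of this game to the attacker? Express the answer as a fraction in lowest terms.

Row minima are -4 and -7, so the attacker's maximin is -4; column maxima are -1 and 7, so the defender's minimax is -1. These differ, so the equilibrium is in mixed strategies.
Let the attacker play target 1 with probability p. The defender is indifferent when −p − 7(1−p) = −4p + 7(1−p), giving p = 14/17.
Let the defender play guard 1 with probability q. The attacker is indifferent when −q − 4(1−q) = −7q + 7(1−q), giving q = 11/17.
The value is -1·(11/17) + (-4)·(6/17) = -35/17.

-35/17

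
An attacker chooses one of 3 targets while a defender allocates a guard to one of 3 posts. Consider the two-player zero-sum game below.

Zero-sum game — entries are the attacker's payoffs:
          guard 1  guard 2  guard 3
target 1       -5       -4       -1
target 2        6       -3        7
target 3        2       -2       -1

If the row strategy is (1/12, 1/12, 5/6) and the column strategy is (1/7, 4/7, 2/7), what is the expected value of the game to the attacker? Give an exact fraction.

-95/84

Against (1/7, 4/7, 2/7), each row's expected payoff is target 1: -23/7; target 2: 8/7; target 3: -8/7.
Taking the (1/12, 1/12, 5/6)-weighted average: (1/12)·(-23/7) + (1/12)·(8/7) + (5/6)·(-8/7) = -95/84.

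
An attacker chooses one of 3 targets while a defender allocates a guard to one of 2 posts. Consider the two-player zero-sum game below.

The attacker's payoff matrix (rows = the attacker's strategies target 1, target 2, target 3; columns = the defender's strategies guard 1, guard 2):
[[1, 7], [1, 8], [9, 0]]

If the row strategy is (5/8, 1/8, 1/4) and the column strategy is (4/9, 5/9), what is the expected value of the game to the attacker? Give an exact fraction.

Against (4/9, 5/9), each row's expected payoff is target 1: 13/3; target 2: 44/9; target 3: 4.
Taking the (5/8, 1/8, 1/4)-weighted average: (5/8)·(13/3) + (1/8)·(44/9) + (1/4)·(4) = 311/72.

311/72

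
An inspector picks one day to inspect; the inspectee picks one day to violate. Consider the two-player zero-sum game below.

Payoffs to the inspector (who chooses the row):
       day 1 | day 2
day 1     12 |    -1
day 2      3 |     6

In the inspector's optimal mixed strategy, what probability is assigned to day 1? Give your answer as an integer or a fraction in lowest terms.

Row minima are -1 and 3, so the inspector's maximin is 3; column maxima are 12 and 6, so the inspectee's minimax is 6. These differ, so the equilibrium is in mixed strategies.
Let the inspector play day 1 with probability p. The inspectee is indifferent when 12p + 3(1−p) = −p + 6(1−p), giving p = 3/16.

3/16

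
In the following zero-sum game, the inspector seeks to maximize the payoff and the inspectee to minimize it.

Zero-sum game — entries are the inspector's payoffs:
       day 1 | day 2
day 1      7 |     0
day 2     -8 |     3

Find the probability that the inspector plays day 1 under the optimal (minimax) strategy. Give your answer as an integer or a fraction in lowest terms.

Row minima are 0 and -8, so the inspector's maximin is 0; column maxima are 7 and 3, so the inspectee's minimax is 3. These differ, so the equilibrium is in mixed strategies.
Let the inspector play day 1 with probability p. The inspectee is indifferent when 7p − 8(1−p) = 3(1−p), giving p = 11/18.

11/18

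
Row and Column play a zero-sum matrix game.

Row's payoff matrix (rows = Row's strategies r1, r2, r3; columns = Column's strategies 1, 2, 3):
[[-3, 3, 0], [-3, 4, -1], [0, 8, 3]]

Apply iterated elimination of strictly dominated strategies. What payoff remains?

0

Column 3 is strictly dominated by 1 for Column (-3<0, -3<-1, 0<3); eliminate 3.
Column 2 is strictly dominated by 1 for Column (-3<3, -3<4, 0<8); eliminate 2.
Row r1 is strictly dominated by row r3 (0>-3); eliminate r1.
Row r2 is strictly dominated by row r3 (0>-3); eliminate r2.
Only (r3, 1) remains, with payoff 0.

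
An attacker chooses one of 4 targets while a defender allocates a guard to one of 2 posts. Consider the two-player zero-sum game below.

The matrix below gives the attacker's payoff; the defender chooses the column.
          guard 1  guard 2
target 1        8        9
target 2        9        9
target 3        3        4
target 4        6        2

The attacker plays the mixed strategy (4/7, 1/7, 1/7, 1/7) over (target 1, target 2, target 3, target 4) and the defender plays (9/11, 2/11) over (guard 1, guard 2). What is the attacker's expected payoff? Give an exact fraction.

552/77

Against (9/11, 2/11), each row's expected payoff is target 1: 90/11; target 2: 9; target 3: 35/11; target 4: 58/11.
Taking the (4/7, 1/7, 1/7, 1/7)-weighted average: (4/7)·(90/11) + (1/7)·(9) + (1/7)·(35/11) + (1/7)·(58/11) = 552/77.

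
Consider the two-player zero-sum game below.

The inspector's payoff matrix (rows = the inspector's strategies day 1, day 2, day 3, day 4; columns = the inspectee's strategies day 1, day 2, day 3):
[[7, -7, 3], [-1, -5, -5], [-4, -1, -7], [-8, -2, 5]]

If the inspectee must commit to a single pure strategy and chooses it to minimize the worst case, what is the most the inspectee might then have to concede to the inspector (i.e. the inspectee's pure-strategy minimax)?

-1

The worst case (largest entry) in each column is day 1: 7, day 2: -1, day 3: 5.
The best (smallest) of these is -1.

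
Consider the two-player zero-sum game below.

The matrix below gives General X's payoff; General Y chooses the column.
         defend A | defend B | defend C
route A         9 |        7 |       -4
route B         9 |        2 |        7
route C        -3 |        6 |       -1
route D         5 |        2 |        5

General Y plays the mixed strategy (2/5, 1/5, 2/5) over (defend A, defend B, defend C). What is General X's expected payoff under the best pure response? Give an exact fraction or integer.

34/5

route A: (9)·(2/5) + (7)·(1/5) + (-4)·(2/5) = 17/5.
route B: (9)·(2/5) + (2)·(1/5) + (7)·(2/5) = 34/5.
route C: (-3)·(2/5) + (6)·(1/5) + (-1)·(2/5) = -2/5.
route D: (5)·(2/5) + (2)·(1/5) + (5)·(2/5) = 22/5.
The best pure response is route B with expected payoff 34/5.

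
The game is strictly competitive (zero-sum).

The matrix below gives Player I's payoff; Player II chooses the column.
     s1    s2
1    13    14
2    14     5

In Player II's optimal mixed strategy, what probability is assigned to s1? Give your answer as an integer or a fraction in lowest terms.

9/10

Row minima are 13 and 5, so Player I's maximin is 13; column maxima are 14 and 14, so Player II's minimax is 14. These differ, so the equilibrium is in mixed strategies.
Let Player II play s1 with probability q. Player I is indifferent when 13q + 14(1−q) = 14q + 5(1−q), giving q = 9/10.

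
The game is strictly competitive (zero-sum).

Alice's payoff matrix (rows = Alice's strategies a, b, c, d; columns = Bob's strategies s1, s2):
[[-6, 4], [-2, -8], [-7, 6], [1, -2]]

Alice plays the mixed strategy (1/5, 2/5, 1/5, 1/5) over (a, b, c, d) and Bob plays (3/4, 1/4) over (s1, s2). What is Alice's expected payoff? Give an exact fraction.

-14/5

Against (3/4, 1/4), each row's expected payoff is a: -7/2; b: -7/2; c: -15/4; d: 1/4.
Taking the (1/5, 2/5, 1/5, 1/5)-weighted average: (1/5)·(-7/2) + (2/5)·(-7/2) + (1/5)·(-15/4) + (1/5)·(1/4) = -14/5.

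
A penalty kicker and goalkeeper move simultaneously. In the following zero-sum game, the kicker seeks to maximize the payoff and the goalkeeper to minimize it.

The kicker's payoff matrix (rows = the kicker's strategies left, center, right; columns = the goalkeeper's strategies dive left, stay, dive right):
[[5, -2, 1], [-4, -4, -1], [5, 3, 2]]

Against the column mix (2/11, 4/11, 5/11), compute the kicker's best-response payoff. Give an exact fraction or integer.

left: (5)·(2/11) + (-2)·(4/11) + (1)·(5/11) = 7/11.
center: (-4)·(2/11) + (-4)·(4/11) + (-1)·(5/11) = -29/11.
right: (5)·(2/11) + (3)·(4/11) + (2)·(5/11) = 32/11.
The best pure response is right with expected payoff 32/11.

32/11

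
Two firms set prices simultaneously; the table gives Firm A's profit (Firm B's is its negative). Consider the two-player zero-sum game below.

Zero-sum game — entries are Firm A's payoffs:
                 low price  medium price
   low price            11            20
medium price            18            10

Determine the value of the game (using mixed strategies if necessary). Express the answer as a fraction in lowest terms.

250/17

Row minima are 11 and 10, so Firm A's maximin is 11; column maxima are 18 and 20, so Firm B's minimax is 18. These differ, so the equilibrium is in mixed strategies.
Let Firm A play low price with probability p. Firm B is indifferent when 11p + 18(1−p) = 20p + 10(1−p), giving p = 8/17.
Let Firm B play low price with probability q. Firm A is indifferent when 11q + 20(1−q) = 18q + 10(1−q), giving q = 10/17.
The value is 11·(10/17) + (20)·(7/17) = 250/17.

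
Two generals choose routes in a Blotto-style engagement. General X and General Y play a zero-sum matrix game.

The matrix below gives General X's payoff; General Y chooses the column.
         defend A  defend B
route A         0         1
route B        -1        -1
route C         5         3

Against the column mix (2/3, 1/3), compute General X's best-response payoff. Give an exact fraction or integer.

13/3

route A: (0)·(2/3) + (1)·(1/3) = 1/3.
route B: (-1)·(2/3) + (-1)·(1/3) = -1.
route C: (5)·(2/3) + (3)·(1/3) = 13/3.
The best pure response is route C with expected payoff 13/3.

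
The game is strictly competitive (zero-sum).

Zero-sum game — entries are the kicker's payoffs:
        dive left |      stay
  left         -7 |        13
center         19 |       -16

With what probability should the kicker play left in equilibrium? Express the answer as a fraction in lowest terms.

7/11

Row minima are -7 and -16, so the kicker's maximin is -7; column maxima are 19 and 13, so the goalkeeper's minimax is 13. These differ, so the equilibrium is in mixed strategies.
Let the kicker play left with probability p. The goalkeeper is indifferent when −7p + 19(1−p) = 13p − 16(1−p), giving p = 7/11.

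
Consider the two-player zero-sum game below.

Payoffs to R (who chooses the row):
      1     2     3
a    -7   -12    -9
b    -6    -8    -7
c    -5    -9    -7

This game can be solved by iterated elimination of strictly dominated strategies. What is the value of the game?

-8

Column 3 is strictly dominated by 2 for C (-12<-9, -8<-7, -9<-7); eliminate 3.
Row a is strictly dominated by row b (-6>-7, -8>-12); eliminate a.
Column 1 is strictly dominated by 2 for C (-8<-6, -9<-5); eliminate 1.
Row c is strictly dominated by row b (-8>-9); eliminate c.
Only (b, 2) remains, with payoff -8.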